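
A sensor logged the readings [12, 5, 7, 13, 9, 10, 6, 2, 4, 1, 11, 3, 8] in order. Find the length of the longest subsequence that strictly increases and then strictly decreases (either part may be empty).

7

inc[i] = longest strictly increasing subsequence ending at i; dec[i] = longest strictly decreasing subsequence starting at i:
i:      1  2  3  4  5  6  7  8  9 10 11 12 13
a[i]:  12  5  7 13  9 10  6  2  4  1 11  3  8
inc:    1  1  2  3  3  4  2  1  2  1  5  2  3
dec:    5  3  4  5  4  4  3  2  2  1  2  1  1
Best peak at i=4 (value 13): inc=3, dec=5, length 3+5−1 = 7.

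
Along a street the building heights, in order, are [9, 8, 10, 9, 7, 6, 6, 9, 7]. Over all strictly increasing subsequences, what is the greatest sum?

19

Let S[i] be the best sum of a strictly increasing subsequence ending at i:
i:      1  2  3  4  5  6  7  8  9
a[i]:   9  8 10  9  7  6  6  9  7
S:      9  8 19 17  7  6  6 17 13
Maximum is 19 (e.g. 9 + 10).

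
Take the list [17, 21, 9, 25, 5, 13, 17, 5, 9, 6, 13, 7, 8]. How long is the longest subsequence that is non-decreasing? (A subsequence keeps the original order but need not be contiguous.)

Let dp[i] be the length of the longest such subsequence ending at index i:
i:      1  2  3  4  5  6  7  8  9 10 11 12 13
a[i]:  17 21  9 25  5 13 17  5  9  6 13  7  8
dp:     1  2  1  3  1  2  3  2  3  3  4  4  5
Maximum dp value is 5.

5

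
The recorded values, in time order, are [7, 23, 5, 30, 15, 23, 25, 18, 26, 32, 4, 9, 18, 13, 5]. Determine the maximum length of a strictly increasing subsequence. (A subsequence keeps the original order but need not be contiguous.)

6

Let dp[i] be the length of the longest such subsequence ending at index i:
i:      1  2  3  4  5  6  7  8  9 10 11 12 13 14 15
a[i]:   7 23  5 30 15 23 25 18 26 32  4  9 18 13  5
dp:     1  2  1  3  2  3  4  3  5  6  1  2  3  3  2
Maximum dp value is 6.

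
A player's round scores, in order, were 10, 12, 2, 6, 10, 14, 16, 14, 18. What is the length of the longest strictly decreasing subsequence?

2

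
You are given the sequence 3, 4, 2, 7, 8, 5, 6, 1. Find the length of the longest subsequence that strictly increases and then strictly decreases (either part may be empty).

6

inc[i] = longest strictly increasing subsequence ending at i; dec[i] = longest strictly decreasing subsequence starting at i:
i:     1 2 3 4 5 6 7 8
a[i]:  3 4 2 7 8 5 6 1
inc:   1 2 1 3 4 3 4 1
dec:   3 3 2 3 3 2 2 1
Best peak at i=5 (value 8): inc=4, dec=3, length 4+3−1 = 6.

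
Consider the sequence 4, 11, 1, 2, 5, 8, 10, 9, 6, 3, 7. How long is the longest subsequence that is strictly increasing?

Let dp[i] be the length of the longest such subsequence ending at index i:
i:      1  2  3  4  5  6  7  8  9 10 11
a[i]:   4 11  1  2  5  8 10  9  6  3  7
dp:     1  2  1  2  3  4  5  5  4  3  5
Maximum dp value is 5.

5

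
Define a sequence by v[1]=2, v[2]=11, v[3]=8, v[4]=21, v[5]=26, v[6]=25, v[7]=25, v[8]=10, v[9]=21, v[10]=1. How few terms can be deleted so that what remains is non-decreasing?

Fewest deletions = n − (longest non-decreasing subsequence).
i:      1  2  3  4  5  6  7  8  9 10
v[i]:   2 11  8 21 26 25 25 10 21  1
dp:     1  2  2  3  4  4  5  3  4  1
max dp = 5, so deletions = 10 − 5 = 5.

5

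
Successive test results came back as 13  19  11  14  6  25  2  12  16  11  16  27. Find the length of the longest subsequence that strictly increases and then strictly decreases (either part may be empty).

inc[i] = longest strictly increasing subsequence ending at i; dec[i] = longest strictly decreasing subsequence starting at i:
i:      1  2  3  4  5  6  7  8  9 10 11 12
a[i]:  13 19 11 14  6 25  2 12 16 11 16 27
inc:    1  2  1  2  1  3  1  2  3  2  3  4
dec:    4  4  3  3  2  3  1  2  2  1  1  1
Best peak at i=2 (value 19): inc=2, dec=4, length 2+4−1 = 5.

5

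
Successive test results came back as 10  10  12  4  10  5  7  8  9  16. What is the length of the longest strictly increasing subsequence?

6

Track the smallest tail for each achievable length (strict):
10 → extends → [10]
10 → already a tail → [10]
12 → extends → [10, 12]
4 → replaces 10 → [4, 12]
10 → replaces 12 → [4, 10]
5 → replaces 10 → [4, 5]
7 → extends → [4, 5, 7]
8 → extends → [4, 5, 7, 8]
9 → extends → [4, 5, 7, 8, 9]
16 → extends → [4, 5, 7, 8, 9, 16]
Six tails, so the longest strictly increasing subsequence has length 6 (e.g. 4, 5, 7, 8, 9, 16).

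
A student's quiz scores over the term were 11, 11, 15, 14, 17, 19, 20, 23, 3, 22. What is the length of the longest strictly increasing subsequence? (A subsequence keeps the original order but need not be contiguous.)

Track the smallest tail for each achievable length (strict):
11 → extends → [11]
11 → already a tail → [11]
15 → extends → [11, 15]
14 → replaces 15 → [11, 14]
17 → extends → [11, 14, 17]
19 → extends → [11, 14, 17, 19]
20 → extends → [11, 14, 17, 19, 20]
23 → extends → [11, 14, 17, 19, 20, 23]
3 → replaces 11 → [3, 14, 17, 19, 20, 23]
22 → replaces 23 → [3, 14, 17, 19, 20, 22]
Six tails, so the longest strictly increasing subsequence has length 6 (e.g. 11, 15, 17, 19, 20, 23).

6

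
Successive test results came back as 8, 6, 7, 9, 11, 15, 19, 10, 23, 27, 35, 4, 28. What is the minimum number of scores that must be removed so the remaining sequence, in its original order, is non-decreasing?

4

Fewest deletions = n − (longest non-decreasing subsequence).
i:      1  2  3  4  5  6  7  8  9 10 11 12 13
a[i]:   8  6  7  9 11 15 19 10 23 27 35  4 28
dp:     1  1  2  3  4  5  6  4  7  8  9  1  9
max dp = 9, so deletions = 13 − 9 = 4.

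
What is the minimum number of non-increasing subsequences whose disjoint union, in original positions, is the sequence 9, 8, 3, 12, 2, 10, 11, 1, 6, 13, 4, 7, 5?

Place each on the leftmost legal pile:
9 → new pile 1 (tops now [9])
8 → pile 1 (tops now [8])
3 → pile 1 (tops now [3])
12 → new pile 2 (tops now [3, 12])
2 → pile 1 (tops now [2, 12])
10 → pile 2 (tops now [2, 10])
11 → new pile 3 (tops now [2, 10, 11])
1 → pile 1 (tops now [1, 10, 11])
6 → pile 2 (tops now [1, 6, 11])
13 → new pile 4 (tops now [1, 6, 11, 13])
4 → pile 2 (tops now [1, 4, 11, 13])
7 → pile 3 (tops now [1, 4, 7, 13])
5 → pile 3 (tops now [1, 4, 5, 13])
Four piles.

4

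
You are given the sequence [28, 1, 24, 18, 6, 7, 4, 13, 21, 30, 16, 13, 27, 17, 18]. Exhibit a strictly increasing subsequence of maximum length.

Patience tails give the LIS length; then backtrack through the dp parents:
28 → extends → [28]
1 → replaces 28 → [1]
24 → extends → [1, 24]
18 → replaces 24 → [1, 18]
6 → replaces 18 → [1, 6]
7 → extends → [1, 6, 7]
4 → replaces 6 → [1, 4, 7]
13 → extends → [1, 4, 7, 13]
21 → extends → [1, 4, 7, 13, 21]
30 → extends → [1, 4, 7, 13, 21, 30]
16 → replaces 21 → [1, 4, 7, 13, 16, 30]
13 → already a tail → [1, 4, 7, 13, 16, 30]
27 → replaces 30 → [1, 4, 7, 13, 16, 27]
17 → replaces 27 → [1, 4, 7, 13, 16, 17]
18 → extends → [1, 4, 7, 13, 16, 17, 18]
Length 7; one witness is 1, 6, 7, 13, 16, 17, 18.

1, 6, 7, 13, 16, 17, 18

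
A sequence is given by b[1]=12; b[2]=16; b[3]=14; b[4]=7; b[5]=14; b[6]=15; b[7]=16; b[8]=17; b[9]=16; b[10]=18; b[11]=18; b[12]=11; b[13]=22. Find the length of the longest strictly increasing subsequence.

Track the smallest tail for each achievable length (strict):
12 → extends → [12]
16 → extends → [12, 16]
14 → replaces 16 → [12, 14]
7 → replaces 12 → [7, 14]
14 → already a tail → [7, 14]
15 → extends → [7, 14, 15]
16 → extends → [7, 14, 15, 16]
17 → extends → [7, 14, 15, 16, 17]
16 → already a tail → [7, 14, 15, 16, 17]
18 → extends → [7, 14, 15, 16, 17, 18]
18 → already a tail → [7, 14, 15, 16, 17, 18]
11 → replaces 14 → [7, 11, 15, 16, 17, 18]
22 → extends → [7, 11, 15, 16, 17, 18, 22]
Seven tails, so the longest strictly increasing subsequence has length 7 (e.g. 12, 14, 15, 16, 17, 18, 22).

7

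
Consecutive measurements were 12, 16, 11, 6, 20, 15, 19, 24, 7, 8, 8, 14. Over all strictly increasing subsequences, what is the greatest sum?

Let S[i] be the best sum of a strictly increasing subsequence ending at i:
i:      1  2  3  4  5  6  7  8  9 10 11 12
a[i]:  12 16 11  6 20 15 19 24  7  8  8 14
S:     12 28 11  6 48 27 47 72 13 21 21 35
Maximum is 72 (e.g. 12 + 16 + 20 + 24).

72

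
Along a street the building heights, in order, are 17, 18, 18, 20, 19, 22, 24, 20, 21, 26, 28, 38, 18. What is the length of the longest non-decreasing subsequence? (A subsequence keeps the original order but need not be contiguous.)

Let dp[i] be the length of the longest such subsequence ending at index i:
i:      1  2  3  4  5  6  7  8  9 10 11 12 13
a[i]:  17 18 18 20 19 22 24 20 21 26 28 38 18
dp:     1  2  3  4  4  5  6  5  6  7  8  9  4
Maximum dp value is 9.

9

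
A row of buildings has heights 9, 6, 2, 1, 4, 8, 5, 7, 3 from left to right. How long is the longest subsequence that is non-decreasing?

Let dp[i] be the length of the longest such subsequence ending at index i:
i:     1 2 3 4 5 6 7 8 9
a[i]:  9 6 2 1 4 8 5 7 3
dp:    1 1 1 1 2 3 3 4 2
Maximum dp value is 4.

4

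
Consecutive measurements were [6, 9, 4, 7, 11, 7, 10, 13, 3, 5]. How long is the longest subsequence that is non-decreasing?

5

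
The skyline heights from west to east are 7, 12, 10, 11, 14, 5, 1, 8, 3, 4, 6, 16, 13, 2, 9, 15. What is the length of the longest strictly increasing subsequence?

Track the smallest tail for each achievable length (strict):
7 → extends → [7]
12 → extends → [7, 12]
10 → replaces 12 → [7, 10]
11 → extends → [7, 10, 11]
14 → extends → [7, 10, 11, 14]
5 → replaces 7 → [5, 10, 11, 14]
1 → replaces 5 → [1, 10, 11, 14]
8 → replaces 10 → [1, 8, 11, 14]
3 → replaces 8 → [1, 3, 11, 14]
4 → replaces 11 → [1, 3, 4, 14]
6 → replaces 14 → [1, 3, 4, 6]
16 → extends → [1, 3, 4, 6, 16]
13 → replaces 16 → [1, 3, 4, 6, 13]
2 → replaces 3 → [1, 2, 4, 6, 13]
9 → replaces 13 → [1, 2, 4, 6, 9]
15 → extends → [1, 2, 4, 6, 9, 15]
Six tails, so the longest strictly increasing subsequence has length 6 (e.g. 1, 3, 4, 6, 13, 15).

6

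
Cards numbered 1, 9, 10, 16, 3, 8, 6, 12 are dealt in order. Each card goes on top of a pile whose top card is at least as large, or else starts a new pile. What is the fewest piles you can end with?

Place each on the leftmost legal pile:
1 → new pile 1 (tops now [1])
9 → new pile 2 (tops now [1, 9])
10 → new pile 3 (tops now [1, 9, 10])
16 → new pile 4 (tops now [1, 9, 10, 16])
3 → pile 2 (tops now [1, 3, 10, 16])
8 → pile 3 (tops now [1, 3, 8, 16])
6 → pile 3 (tops now [1, 3, 6, 16])
12 → pile 4 (tops now [1, 3, 6, 12])
Four piles.

4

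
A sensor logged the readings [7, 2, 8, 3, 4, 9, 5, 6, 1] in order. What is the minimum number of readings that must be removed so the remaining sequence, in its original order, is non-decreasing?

4

Fewest deletions = n − (longest non-decreasing subsequence).
i:     1 2 3 4 5 6 7 8 9
a[i]:  7 2 8 3 4 9 5 6 1
dp:    1 1 2 2 3 4 4 5 1
max dp = 5, so deletions = 9 − 5 = 4.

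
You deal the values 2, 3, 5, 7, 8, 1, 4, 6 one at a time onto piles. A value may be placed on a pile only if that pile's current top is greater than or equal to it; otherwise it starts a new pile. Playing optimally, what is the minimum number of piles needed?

5

Place each on the leftmost legal pile:
2 → new pile 1 (tops now [2])
3 → new pile 2 (tops now [2, 3])
5 → new pile 3 (tops now [2, 3, 5])
7 → new pile 4 (tops now [2, 3, 5, 7])
8 → new pile 5 (tops now [2, 3, 5, 7, 8])
1 → pile 1 (tops now [1, 3, 5, 7, 8])
4 → pile 3 (tops now [1, 3, 4, 7, 8])
6 → pile 4 (tops now [1, 3, 4, 6, 8])
Five piles.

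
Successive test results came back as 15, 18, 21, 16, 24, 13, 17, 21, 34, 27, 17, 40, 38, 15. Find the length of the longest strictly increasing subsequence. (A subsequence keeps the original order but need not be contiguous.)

Track the smallest tail for each achievable length (strict):
15 → extends → [15]
18 → extends → [15, 18]
21 → extends → [15, 18, 21]
16 → replaces 18 → [15, 16, 21]
24 → extends → [15, 16, 21, 24]
13 → replaces 15 → [13, 16, 21, 24]
17 → replaces 21 → [13, 16, 17, 24]
21 → replaces 24 → [13, 16, 17, 21]
34 → extends → [13, 16, 17, 21, 34]
27 → replaces 34 → [13, 16, 17, 21, 27]
17 → already a tail → [13, 16, 17, 21, 27]
40 → extends → [13, 16, 17, 21, 27, 40]
38 → replaces 40 → [13, 16, 17, 21, 27, 38]
15 → replaces 16 → [13, 15, 17, 21, 27, 38]
Six tails, so the longest strictly increasing subsequence has length 6 (e.g. 15, 18, 21, 24, 34, 40).

6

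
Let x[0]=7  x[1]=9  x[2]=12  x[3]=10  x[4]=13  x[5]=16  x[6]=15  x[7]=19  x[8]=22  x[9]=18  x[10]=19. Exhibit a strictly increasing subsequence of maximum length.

Patience tails give the LIS length; then backtrack through the dp parents:
7 → extends → [7]
9 → extends → [7, 9]
12 → extends → [7, 9, 12]
10 → replaces 12 → [7, 9, 10]
13 → extends → [7, 9, 10, 13]
16 → extends → [7, 9, 10, 13, 16]
15 → replaces 16 → [7, 9, 10, 13, 15]
19 → extends → [7, 9, 10, 13, 15, 19]
22 → extends → [7, 9, 10, 13, 15, 19, 22]
18 → replaces 19 → [7, 9, 10, 13, 15, 18, 22]
19 → replaces 22 → [7, 9, 10, 13, 15, 18, 19]
Length 7; one witness is 7, 9, 12, 13, 16, 19, 22.

7, 9, 12, 13, 16, 19, 22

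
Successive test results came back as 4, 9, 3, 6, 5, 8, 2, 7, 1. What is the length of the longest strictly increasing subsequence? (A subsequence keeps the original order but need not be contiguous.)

3

Let dp[i] be the length of the longest such subsequence ending at index i:
i:     1 2 3 4 5 6 7 8 9
a[i]:  4 9 3 6 5 8 2 7 1
dp:    1 2 1 2 2 3 1 3 1
Maximum dp value is 3.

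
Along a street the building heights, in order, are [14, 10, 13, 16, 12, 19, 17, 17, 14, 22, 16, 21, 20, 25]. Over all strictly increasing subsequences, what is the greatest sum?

Let S[i] be the best sum of a strictly increasing subsequence ending at i:
i:       1   2   3   4   5   6   7   8   9  10  11  12  13  14
a[i]:   14  10  13  16  12  19  17  17  14  22  16  21  20  25
S:      14  10  23  39  22  58  56  56  37  80  53  79  78 105
Maximum is 105 (e.g. 10 + 13 + 16 + 19 + 22 + 25).

105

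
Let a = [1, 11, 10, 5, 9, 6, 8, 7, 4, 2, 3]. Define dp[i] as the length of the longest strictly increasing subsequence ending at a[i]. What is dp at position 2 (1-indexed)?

dp[i] = 1 + max{dp[j] : j<i, a[j]<a[i]} (or 1 if no such j):
i:      1  2  3  4  5  6  7  8  9 10 11
a[i]:   1 11 10  5  9  6  8  7  4  2  3
dp:     1  2  2  2  3  3  4  4  2  2  3
At index 2 the value is 2.

2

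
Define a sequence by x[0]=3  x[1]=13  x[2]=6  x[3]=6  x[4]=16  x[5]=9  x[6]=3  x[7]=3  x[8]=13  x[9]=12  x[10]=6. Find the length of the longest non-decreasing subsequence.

Let dp[i] be the length of the longest such subsequence ending at index i:
i:      0  1  2  3  4  5  6  7  8  9 10
x[i]:   3 13  6  6 16  9  3  3 13 12  6
dp:     1  2  2  3  4  4  2  3  5  5  4
Maximum dp value is 5.

5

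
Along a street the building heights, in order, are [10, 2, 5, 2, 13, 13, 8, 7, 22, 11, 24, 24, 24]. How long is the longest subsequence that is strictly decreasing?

Let dp[i] be the longest strictly decreasing subsequence ending at i:
i:      1  2  3  4  5  6  7  8  9 10 11 12 13
a[i]:  10  2  5  2 13 13  8  7 22 11 24 24 24
dp:     1  2  2  3  1  1  2  3  1  2  1  1  1
Maximum is 3.

3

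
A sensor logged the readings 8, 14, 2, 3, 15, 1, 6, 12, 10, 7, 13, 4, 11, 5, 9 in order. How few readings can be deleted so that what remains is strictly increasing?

10

Fewest deletions = n − (longest strictly increasing subsequence).
Patience tails:
8 → extends → [8]
14 → extends → [8, 14]
2 → replaces 8 → [2, 14]
3 → replaces 14 → [2, 3]
15 → extends → [2, 3, 15]
1 → replaces 2 → [1, 3, 15]
6 → replaces 15 → [1, 3, 6]
12 → extends → [1, 3, 6, 12]
10 → replaces 12 → [1, 3, 6, 10]
7 → replaces 10 → [1, 3, 6, 7]
13 → extends → [1, 3, 6, 7, 13]
4 → replaces 6 → [1, 3, 4, 7, 13]
11 → replaces 13 → [1, 3, 4, 7, 11]
5 → replaces 7 → [1, 3, 4, 5, 11]
9 → replaces 11 → [1, 3, 4, 5, 9]
Longest strictly increasing subsequence has length 5, so deletions = 15 − 5 = 10.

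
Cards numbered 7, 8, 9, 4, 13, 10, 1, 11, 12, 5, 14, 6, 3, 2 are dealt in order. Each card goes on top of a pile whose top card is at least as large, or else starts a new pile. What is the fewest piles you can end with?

7

The minimum number of non-increasing subsequences covering a sequence equals the length of its longest strictly increasing subsequence.
LIS length is 7 (e.g. 7, 8, 9, 10, 11, 12, 14), so 7 piles are needed.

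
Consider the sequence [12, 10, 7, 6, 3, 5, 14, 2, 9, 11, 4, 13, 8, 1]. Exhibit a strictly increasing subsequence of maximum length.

3, 5, 9, 11, 13

Patience tails give the LIS length; then backtrack through the dp parents:
12 → extends → [12]
10 → replaces 12 → [10]
7 → replaces 10 → [7]
6 → replaces 7 → [6]
3 → replaces 6 → [3]
5 → extends → [3, 5]
14 → extends → [3, 5, 14]
2 → replaces 3 → [2, 5, 14]
9 → replaces 14 → [2, 5, 9]
11 → extends → [2, 5, 9, 11]
4 → replaces 5 → [2, 4, 9, 11]
13 → extends → [2, 4, 9, 11, 13]
8 → replaces 9 → [2, 4, 8, 11, 13]
1 → replaces 2 → [1, 4, 8, 11, 13]
Length 5; one witness is 3, 5, 9, 11, 13.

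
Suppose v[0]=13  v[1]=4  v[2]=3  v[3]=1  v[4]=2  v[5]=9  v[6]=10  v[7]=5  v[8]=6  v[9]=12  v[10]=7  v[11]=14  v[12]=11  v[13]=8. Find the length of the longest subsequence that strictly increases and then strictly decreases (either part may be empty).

8

inc[i] = longest strictly increasing subsequence ending at i; dec[i] = longest strictly decreasing subsequence starting at i:
i:      0  1  2  3  4  5  6  7  8  9 10 11 12 13
v[i]:  13  4  3  1  2  9 10  5  6 12  7 14 11  8
inc:    1  1  1  1  2  3  4  3  4  5  5  6  6  6
dec:    4  3  2  1  1  2  2  1  1  3  1  3  2  1
Best peak at i=11 (value 14): inc=6, dec=3, length 6+3−1 = 8.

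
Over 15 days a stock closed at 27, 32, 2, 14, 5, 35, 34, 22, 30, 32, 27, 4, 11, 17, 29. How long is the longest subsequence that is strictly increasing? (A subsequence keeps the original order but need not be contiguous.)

5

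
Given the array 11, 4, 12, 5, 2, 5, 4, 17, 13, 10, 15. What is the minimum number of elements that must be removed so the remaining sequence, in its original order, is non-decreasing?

Fewest deletions = n − (longest non-decreasing subsequence).
Patience tails:
11 → extends → [11]
4 → replaces 11 → [4]
12 → extends → [4, 12]
5 → replaces 12 → [4, 5]
2 → replaces 4 → [2, 5]
5 → extends → [2, 5, 5]
4 → replaces 5 → [2, 4, 5]
17 → extends → [2, 4, 5, 17]
13 → replaces 17 → [2, 4, 5, 13]
10 → replaces 13 → [2, 4, 5, 10]
15 → extends → [2, 4, 5, 10, 15]
Longest non-decreasing subsequence has length 5, so deletions = 11 − 5 = 6.

6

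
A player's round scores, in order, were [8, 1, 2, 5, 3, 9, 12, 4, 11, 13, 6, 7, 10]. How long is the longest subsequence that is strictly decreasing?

3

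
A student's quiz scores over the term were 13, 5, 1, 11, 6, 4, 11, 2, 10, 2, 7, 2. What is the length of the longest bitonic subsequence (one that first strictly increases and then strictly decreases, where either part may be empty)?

inc[i] = longest strictly increasing subsequence ending at i; dec[i] = longest strictly decreasing subsequence starting at i:
i:      1  2  3  4  5  6  7  8  9 10 11 12
a[i]:  13  5  1 11  6  4 11  2 10  2  7  2
inc:    1  1  1  2  2  2  3  2  3  2  3  2
dec:    5  3  1  4  3  2  4  1  3  1  2  1
Best peak at i=7 (value 11): inc=3, dec=4, length 3+4−1 = 6.

6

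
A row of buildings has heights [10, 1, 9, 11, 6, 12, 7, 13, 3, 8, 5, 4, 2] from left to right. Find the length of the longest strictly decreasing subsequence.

Let dp[i] be the longest strictly decreasing subsequence ending at i:
i:      1  2  3  4  5  6  7  8  9 10 11 12 13
a[i]:  10  1  9 11  6 12  7 13  3  8  5  4  2
dp:     1  2  2  1  3  1  3  1  4  3  4  5  6
Maximum is 6.

6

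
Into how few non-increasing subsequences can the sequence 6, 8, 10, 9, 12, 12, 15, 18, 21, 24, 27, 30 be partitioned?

Place each on the leftmost legal pile:
6 → new pile 1 (tops now [6])
8 → new pile 2 (tops now [6, 8])
10 → new pile 3 (tops now [6, 8, 10])
9 → pile 3 (tops now [6, 8, 9])
12 → new pile 4 (tops now [6, 8, 9, 12])
12 → pile 4 (tops now [6, 8, 9, 12])
15 → new pile 5 (tops now [6, 8, 9, 12, 15])
18 → new pile 6 (tops now [6, 8, 9, 12, 15, 18])
21 → new pile 7 (tops now [6, 8, 9, 12, 15, 18, 21])
24 → new pile 8 (tops now [6, 8, 9, 12, 15, 18, 21, 24])
27 → new pile 9 (tops now [6, 8, 9, 12, 15, 18, 21, 24, 27])
30 → new pile 10 (tops now [6, 8, 9, 12, 15, 18, 21, 24, 27, 30])
Ten piles.

10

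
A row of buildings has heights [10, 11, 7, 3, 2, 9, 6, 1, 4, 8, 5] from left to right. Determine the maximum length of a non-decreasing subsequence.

3

Let dp[i] be the length of the longest such subsequence ending at index i:
i:      1  2  3  4  5  6  7  8  9 10 11
a[i]:  10 11  7  3  2  9  6  1  4  8  5
dp:     1  2  1  1  1  2  2  1  2  3  3
Maximum dp value is 3.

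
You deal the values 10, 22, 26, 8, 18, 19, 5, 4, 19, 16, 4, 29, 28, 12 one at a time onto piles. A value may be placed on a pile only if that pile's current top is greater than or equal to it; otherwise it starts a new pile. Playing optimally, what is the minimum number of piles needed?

4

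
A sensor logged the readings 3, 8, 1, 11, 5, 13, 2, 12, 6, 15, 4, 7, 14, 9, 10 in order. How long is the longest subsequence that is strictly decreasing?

Let dp[i] be the longest strictly decreasing subsequence ending at i:
i:      1  2  3  4  5  6  7  8  9 10 11 12 13 14 15
a[i]:   3  8  1 11  5 13  2 12  6 15  4  7 14  9 10
dp:     1  1  2  1  2  1  3  2  3  1  4  3  2  3  3
Maximum is 4.

4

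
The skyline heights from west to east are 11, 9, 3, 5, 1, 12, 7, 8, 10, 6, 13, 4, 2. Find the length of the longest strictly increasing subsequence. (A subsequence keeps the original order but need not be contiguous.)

6

Let dp[i] be the length of the longest such subsequence ending at index i:
i:      1  2  3  4  5  6  7  8  9 10 11 12 13
a[i]:  11  9  3  5  1 12  7  8 10  6 13  4  2
dp:     1  1  1  2  1  3  3  4  5  3  6  2  2
Maximum dp value is 6.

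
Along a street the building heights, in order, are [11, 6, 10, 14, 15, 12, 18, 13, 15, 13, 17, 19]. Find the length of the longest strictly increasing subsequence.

Track the smallest tail for each achievable length (strict):
11 → extends → [11]
6 → replaces 11 → [6]
10 → extends → [6, 10]
14 → extends → [6, 10, 14]
15 → extends → [6, 10, 14, 15]
12 → replaces 14 → [6, 10, 12, 15]
18 → extends → [6, 10, 12, 15, 18]
13 → replaces 15 → [6, 10, 12, 13, 18]
15 → replaces 18 → [6, 10, 12, 13, 15]
13 → already a tail → [6, 10, 12, 13, 15]
17 → extends → [6, 10, 12, 13, 15, 17]
19 → extends → [6, 10, 12, 13, 15, 17, 19]
Seven tails, so the longest strictly increasing subsequence has length 7 (e.g. 6, 10, 12, 13, 15, 17, 19).

7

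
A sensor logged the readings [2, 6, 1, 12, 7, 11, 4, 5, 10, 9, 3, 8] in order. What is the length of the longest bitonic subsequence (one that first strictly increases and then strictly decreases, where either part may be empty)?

inc[i] = longest strictly increasing subsequence ending at i; dec[i] = longest strictly decreasing subsequence starting at i:
i:      1  2  3  4  5  6  7  8  9 10 11 12
a[i]:   2  6  1 12  7 11  4  5 10  9  3  8
inc:    1  2  1  3  3  4  2  3  4  4  2  4
dec:    2  3  1  5  3  4  2  2  3  2  1  1
Best peak at i=4 (value 12): inc=3, dec=5, length 3+5−1 = 7.

7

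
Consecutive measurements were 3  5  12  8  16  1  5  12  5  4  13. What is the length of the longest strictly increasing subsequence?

5

Track the smallest tail for each achievable length (strict):
3 → extends → [3]
5 → extends → [3, 5]
12 → extends → [3, 5, 12]
8 → replaces 12 → [3, 5, 8]
16 → extends → [3, 5, 8, 16]
1 → replaces 3 → [1, 5, 8, 16]
5 → already a tail → [1, 5, 8, 16]
12 → replaces 16 → [1, 5, 8, 12]
5 → already a tail → [1, 5, 8, 12]
4 → replaces 5 → [1, 4, 8, 12]
13 → extends → [1, 4, 8, 12, 13]
Five tails, so the longest strictly increasing subsequence has length 5 (e.g. 3, 5, 8, 12, 13).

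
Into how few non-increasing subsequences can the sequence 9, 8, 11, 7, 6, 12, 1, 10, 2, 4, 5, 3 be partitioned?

The minimum number of non-increasing subsequences covering a sequence equals the length of its longest strictly increasing subsequence.
LIS length is 4 (e.g. 1, 2, 4, 5), so 4 piles are needed.

4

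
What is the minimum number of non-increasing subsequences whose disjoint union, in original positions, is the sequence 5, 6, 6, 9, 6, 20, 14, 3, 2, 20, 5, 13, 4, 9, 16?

5

The minimum number of non-increasing subsequences covering a sequence equals the length of its longest strictly increasing subsequence.
LIS length is 5 (e.g. 5, 6, 9, 14, 20), so 5 piles are needed.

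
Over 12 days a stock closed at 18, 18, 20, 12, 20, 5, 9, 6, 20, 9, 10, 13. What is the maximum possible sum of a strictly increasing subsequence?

Let S[i] be the best sum of a strictly increasing subsequence ending at i:
i:      1  2  3  4  5  6  7  8  9 10 11 12
a[i]:  18 18 20 12 20  5  9  6 20  9 10 13
S:     18 18 38 12 38  5 14 11 38 20 30 43
Maximum is 43 (e.g. 5 + 6 + 9 + 10 + 13).

43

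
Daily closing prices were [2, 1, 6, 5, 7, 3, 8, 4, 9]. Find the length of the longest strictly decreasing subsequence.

Let dp[i] be the longest strictly decreasing subsequence ending at i:
i:     1 2 3 4 5 6 7 8 9
a[i]:  2 1 6 5 7 3 8 4 9
dp:    1 2 1 2 1 3 1 3 1
Maximum is 3.

3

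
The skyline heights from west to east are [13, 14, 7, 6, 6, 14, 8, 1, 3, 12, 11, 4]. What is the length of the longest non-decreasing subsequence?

Let dp[i] be the length of the longest such subsequence ending at index i:
i:      1  2  3  4  5  6  7  8  9 10 11 12
a[i]:  13 14  7  6  6 14  8  1  3 12 11  4
dp:     1  2  1  1  2  3  3  1  2  4  4  3
Maximum dp value is 4.

4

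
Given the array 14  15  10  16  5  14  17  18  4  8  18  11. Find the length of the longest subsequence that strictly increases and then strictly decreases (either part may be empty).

6

inc[i] = longest strictly increasing subsequence ending at i; dec[i] = longest strictly decreasing subsequence starting at i:
i:      1  2  3  4  5  6  7  8  9 10 11 12
a[i]:  14 15 10 16  5 14 17 18  4  8 18 11
inc:    1  2  1  3  1  2  4  5  1  2  5  3
dec:    4  4  3  3  2  2  2  2  1  1  2  1
Best peak at i=8 (value 18): inc=5, dec=2, length 5+2−1 = 6.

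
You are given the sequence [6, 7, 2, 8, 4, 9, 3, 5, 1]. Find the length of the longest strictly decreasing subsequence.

4

Let dp[i] be the longest strictly decreasing subsequence ending at i:
i:     1 2 3 4 5 6 7 8 9
a[i]:  6 7 2 8 4 9 3 5 1
dp:    1 1 2 1 2 1 3 2 4
Maximum is 4.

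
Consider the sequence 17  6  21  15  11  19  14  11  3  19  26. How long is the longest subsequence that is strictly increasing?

5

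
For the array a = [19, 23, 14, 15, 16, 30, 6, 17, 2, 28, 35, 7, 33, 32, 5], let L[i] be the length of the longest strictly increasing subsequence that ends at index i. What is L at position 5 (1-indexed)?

dp[i] = 1 + max{dp[j] : j<i, a[j]<a[i]} (or 1 if no such j):
i:      1  2  3  4  5  6  7  8  9 10 11 12 13 14 15
a[i]:  19 23 14 15 16 30  6 17  2 28 35  7 33 32  5
dp:     1  2  1  2  3  4  1  4  1  5  6  2  6  6  2
At index 5 the value is 3.

3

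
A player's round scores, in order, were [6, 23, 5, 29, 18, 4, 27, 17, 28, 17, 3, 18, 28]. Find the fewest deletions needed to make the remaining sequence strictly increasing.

9

Fewest deletions = n − (longest strictly increasing subsequence).
Patience tails:
6 → extends → [6]
23 → extends → [6, 23]
5 → replaces 6 → [5, 23]
29 → extends → [5, 23, 29]
18 → replaces 23 → [5, 18, 29]
4 → replaces 5 → [4, 18, 29]
27 → replaces 29 → [4, 18, 27]
17 → replaces 18 → [4, 17, 27]
28 → extends → [4, 17, 27, 28]
17 → already a tail → [4, 17, 27, 28]
3 → replaces 4 → [3, 17, 27, 28]
18 → replaces 27 → [3, 17, 18, 28]
28 → already a tail → [3, 17, 18, 28]
Longest strictly increasing subsequence has length 4, so deletions = 13 − 4 = 9.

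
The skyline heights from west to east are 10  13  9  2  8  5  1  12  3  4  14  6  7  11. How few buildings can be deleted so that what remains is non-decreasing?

8

Fewest deletions = n − (longest non-decreasing subsequence).
Patience tails:
10 → extends → [10]
13 → extends → [10, 13]
9 → replaces 10 → [9, 13]
2 → replaces 9 → [2, 13]
8 → replaces 13 → [2, 8]
5 → replaces 8 → [2, 5]
1 → replaces 2 → [1, 5]
12 → extends → [1, 5, 12]
3 → replaces 5 → [1, 3, 12]
4 → replaces 12 → [1, 3, 4]
14 → extends → [1, 3, 4, 14]
6 → replaces 14 → [1, 3, 4, 6]
7 → extends → [1, 3, 4, 6, 7]
11 → extends → [1, 3, 4, 6, 7, 11]
Longest non-decreasing subsequence has length 6, so deletions = 14 − 6 = 8.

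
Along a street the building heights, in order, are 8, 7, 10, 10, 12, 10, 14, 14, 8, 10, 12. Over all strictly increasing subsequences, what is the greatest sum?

Let S[i] be the best sum of a strictly increasing subsequence ending at i:
i:      1  2  3  4  5  6  7  8  9 10 11
a[i]:   8  7 10 10 12 10 14 14  8 10 12
S:      8  7 18 18 30 18 44 44 15 25 37
Maximum is 44 (e.g. 8 + 10 + 12 + 14).

44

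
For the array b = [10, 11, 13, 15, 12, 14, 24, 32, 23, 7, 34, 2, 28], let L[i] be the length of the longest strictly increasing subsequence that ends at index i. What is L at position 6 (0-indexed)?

5

dp[i] = 1 + max{dp[j] : j<i, b[j]<b[i]} (or 1 if no such j):
i:      0  1  2  3  4  5  6  7  8  9 10 11 12
b[i]:  10 11 13 15 12 14 24 32 23  7 34  2 28
dp:     1  2  3  4  3  4  5  6  5  1  7  1  6
At index 6 the value is 5.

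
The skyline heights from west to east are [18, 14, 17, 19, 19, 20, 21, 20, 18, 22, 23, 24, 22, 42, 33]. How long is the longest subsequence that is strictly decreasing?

3

Let dp[i] be the longest strictly decreasing subsequence ending at i:
i:      1  2  3  4  5  6  7  8  9 10 11 12 13 14 15
a[i]:  18 14 17 19 19 20 21 20 18 22 23 24 22 42 33
dp:     1  2  2  1  1  1  1  2  3  1  1  1  2  1  2
Maximum is 3.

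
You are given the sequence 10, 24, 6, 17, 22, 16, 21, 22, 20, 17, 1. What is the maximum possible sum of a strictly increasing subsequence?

70

Let S[i] be the best sum of a strictly increasing subsequence ending at i:
i:      1  2  3  4  5  6  7  8  9 10 11
a[i]:  10 24  6 17 22 16 21 22 20 17  1
S:     10 34  6 27 49 26 48 70 47 43  1
Maximum is 70 (e.g. 10 + 17 + 21 + 22).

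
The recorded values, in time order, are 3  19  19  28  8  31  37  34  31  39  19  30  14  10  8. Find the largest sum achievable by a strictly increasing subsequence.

Let S[i] be the best sum of a strictly increasing subsequence ending at i:
i:       1   2   3   4   5   6   7   8   9  10  11  12  13  14  15
a[i]:    3  19  19  28   8  31  37  34  31  39  19  30  14  10   8
S:       3  22  22  50  11  81 118 115  81 157  30  80  25  21  11
Maximum is 157 (e.g. 3 + 19 + 28 + 31 + 37 + 39).

157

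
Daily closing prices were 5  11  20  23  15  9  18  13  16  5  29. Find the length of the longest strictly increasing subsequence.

5

Track the smallest tail for each achievable length (strict):
5 → extends → [5]
11 → extends → [5, 11]
20 → extends → [5, 11, 20]
23 → extends → [5, 11, 20, 23]
15 → replaces 20 → [5, 11, 15, 23]
9 → replaces 11 → [5, 9, 15, 23]
18 → replaces 23 → [5, 9, 15, 18]
13 → replaces 15 → [5, 9, 13, 18]
16 → replaces 18 → [5, 9, 13, 16]
5 → already a tail → [5, 9, 13, 16]
29 → extends → [5, 9, 13, 16, 29]
Five tails, so the longest strictly increasing subsequence has length 5 (e.g. 5, 11, 20, 23, 29).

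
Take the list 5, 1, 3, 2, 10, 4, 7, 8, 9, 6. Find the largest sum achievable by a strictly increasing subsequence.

32

Let S[i] be the best sum of a strictly increasing subsequence ending at i:
i:      1  2  3  4  5  6  7  8  9 10
a[i]:   5  1  3  2 10  4  7  8  9  6
S:      5  1  4  3 15  8 15 23 32 14
Maximum is 32 (e.g. 1 + 3 + 4 + 7 + 8 + 9).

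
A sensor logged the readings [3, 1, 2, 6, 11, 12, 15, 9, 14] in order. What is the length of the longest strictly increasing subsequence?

6

Track the smallest tail for each achievable length (strict):
3 → extends → [3]
1 → replaces 3 → [1]
2 → extends → [1, 2]
6 → extends → [1, 2, 6]
11 → extends → [1, 2, 6, 11]
12 → extends → [1, 2, 6, 11, 12]
15 → extends → [1, 2, 6, 11, 12, 15]
9 → replaces 11 → [1, 2, 6, 9, 12, 15]
14 → replaces 15 → [1, 2, 6, 9, 12, 14]
Six tails, so the longest strictly increasing subsequence has length 6 (e.g. 1, 2, 6, 11, 12, 15).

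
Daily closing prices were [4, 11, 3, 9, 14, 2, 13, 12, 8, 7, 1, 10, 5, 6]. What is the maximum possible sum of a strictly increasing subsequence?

29

Let S[i] be the best sum of a strictly increasing subsequence ending at i:
i:      1  2  3  4  5  6  7  8  9 10 11 12 13 14
a[i]:   4 11  3  9 14  2 13 12  8  7  1 10  5  6
S:      4 15  3 13 29  2 28 27 12 11  1 23  9 15
Maximum is 29 (e.g. 4 + 11 + 14).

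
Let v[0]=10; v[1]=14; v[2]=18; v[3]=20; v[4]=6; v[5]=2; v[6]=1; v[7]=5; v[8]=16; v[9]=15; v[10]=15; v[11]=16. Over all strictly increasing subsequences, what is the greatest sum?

62

Let S[i] be the best sum of a strictly increasing subsequence ending at i:
i:      0  1  2  3  4  5  6  7  8  9 10 11
v[i]:  10 14 18 20  6  2  1  5 16 15 15 16
S:     10 24 42 62  6  2  1  7 40 39 39 55
Maximum is 62 (e.g. 10 + 14 + 18 + 20).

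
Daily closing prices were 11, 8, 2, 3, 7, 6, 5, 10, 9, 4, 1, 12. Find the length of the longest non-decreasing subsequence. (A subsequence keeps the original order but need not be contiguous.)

5

Let dp[i] be the length of the longest such subsequence ending at index i:
i:      1  2  3  4  5  6  7  8  9 10 11 12
a[i]:  11  8  2  3  7  6  5 10  9  4  1 12
dp:     1  1  1  2  3  3  3  4  4  3  1  5
Maximum dp value is 5.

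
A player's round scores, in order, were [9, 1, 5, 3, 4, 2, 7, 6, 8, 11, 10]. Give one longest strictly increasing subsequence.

1, 3, 4, 7, 8, 11

Patience tails give the LIS length; then backtrack through the dp parents:
9 → extends → [9]
1 → replaces 9 → [1]
5 → extends → [1, 5]
3 → replaces 5 → [1, 3]
4 → extends → [1, 3, 4]
2 → replaces 3 → [1, 2, 4]
7 → extends → [1, 2, 4, 7]
6 → replaces 7 → [1, 2, 4, 6]
8 → extends → [1, 2, 4, 6, 8]
11 → extends → [1, 2, 4, 6, 8, 11]
10 → replaces 11 → [1, 2, 4, 6, 8, 10]
Length 6; one witness is 1, 3, 4, 7, 8, 11.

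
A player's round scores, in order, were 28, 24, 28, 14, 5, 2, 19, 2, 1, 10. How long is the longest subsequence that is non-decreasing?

3

Track the smallest tail for each achievable length (allowing ties):
28 → extends → [28]
24 → replaces 28 → [24]
28 → extends → [24, 28]
14 → replaces 24 → [14, 28]
5 → replaces 14 → [5, 28]
2 → replaces 5 → [2, 28]
19 → replaces 28 → [2, 19]
2 → replaces 19 → [2, 2]
1 → replaces 2 → [1, 2]
10 → extends → [1, 2, 10]
Three tails, so the longest non-decreasing subsequence has length 3 (e.g. 2, 2, 10).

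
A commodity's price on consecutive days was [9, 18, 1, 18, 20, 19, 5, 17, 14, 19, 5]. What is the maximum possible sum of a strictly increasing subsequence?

Let S[i] be the best sum of a strictly increasing subsequence ending at i:
i:      1  2  3  4  5  6  7  8  9 10 11
a[i]:   9 18  1 18 20 19  5 17 14 19  5
S:      9 27  1 27 47 46  6 26 23 46  6
Maximum is 47 (e.g. 9 + 18 + 20).

47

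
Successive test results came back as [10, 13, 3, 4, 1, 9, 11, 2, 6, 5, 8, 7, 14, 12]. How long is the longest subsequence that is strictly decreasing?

4

Negate each value so 'decreasing' becomes 'increasing', then run patience tails on the negated sequence:
-10 → extends → [-10]
-13 → replaces -10 → [-13]
-3 → extends → [-13, -3]
-4 → replaces -3 → [-13, -4]
-1 → extends → [-13, -4, -1]
-9 → replaces -4 → [-13, -9, -1]
-11 → replaces -9 → [-13, -11, -1]
-2 → replaces -1 → [-13, -11, -2]
-6 → replaces -2 → [-13, -11, -6]
-5 → extends → [-13, -11, -6, -5]
-8 → replaces -6 → [-13, -11, -8, -5]
-7 → replaces -5 → [-13, -11, -8, -7]
-14 → replaces -13 → [-14, -11, -8, -7]
-12 → replaces -11 → [-14, -12, -8, -7]
Four tails, so the longest strictly decreasing subsequence of the original has length 4.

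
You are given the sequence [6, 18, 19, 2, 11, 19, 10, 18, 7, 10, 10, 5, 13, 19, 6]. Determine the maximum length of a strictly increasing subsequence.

5

Track the smallest tail for each achievable length (strict):
6 → extends → [6]
18 → extends → [6, 18]
19 → extends → [6, 18, 19]
2 → replaces 6 → [2, 18, 19]
11 → replaces 18 → [2, 11, 19]
19 → already a tail → [2, 11, 19]
10 → replaces 11 → [2, 10, 19]
18 → replaces 19 → [2, 10, 18]
7 → replaces 10 → [2, 7, 18]
10 → replaces 18 → [2, 7, 10]
10 → already a tail → [2, 7, 10]
5 → replaces 7 → [2, 5, 10]
13 → extends → [2, 5, 10, 13]
19 → extends → [2, 5, 10, 13, 19]
6 → replaces 10 → [2, 5, 6, 13, 19]
Five tails, so the longest strictly increasing subsequence has length 5 (e.g. 6, 7, 10, 13, 19).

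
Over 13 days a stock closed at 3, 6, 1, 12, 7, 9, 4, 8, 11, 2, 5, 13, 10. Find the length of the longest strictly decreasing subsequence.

Negate each value so 'decreasing' becomes 'increasing', then run patience tails on the negated sequence:
-3 → extends → [-3]
-6 → replaces -3 → [-6]
-1 → extends → [-6, -1]
-12 → replaces -6 → [-12, -1]
-7 → replaces -1 → [-12, -7]
-9 → replaces -7 → [-12, -9]
-4 → extends → [-12, -9, -4]
-8 → replaces -4 → [-12, -9, -8]
-11 → replaces -9 → [-12, -11, -8]
-2 → extends → [-12, -11, -8, -2]
-5 → replaces -2 → [-12, -11, -8, -5]
-13 → replaces -12 → [-13, -11, -8, -5]
-10 → replaces -8 → [-13, -11, -10, -5]
Four tails, so the longest strictly decreasing subsequence of the original has length 4.

4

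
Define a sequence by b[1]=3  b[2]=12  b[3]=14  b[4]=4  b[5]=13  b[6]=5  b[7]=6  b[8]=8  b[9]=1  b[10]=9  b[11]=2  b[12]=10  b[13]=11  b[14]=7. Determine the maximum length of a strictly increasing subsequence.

8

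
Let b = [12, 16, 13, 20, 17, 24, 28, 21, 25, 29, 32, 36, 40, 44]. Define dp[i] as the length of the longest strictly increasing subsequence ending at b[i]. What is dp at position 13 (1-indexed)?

9

dp[i] = 1 + max{dp[j] : j<i, b[j]<b[i]} (or 1 if no such j):
i:      1  2  3  4  5  6  7  8  9 10 11 12 13 14
b[i]:  12 16 13 20 17 24 28 21 25 29 32 36 40 44
dp:     1  2  2  3  3  4  5  4  5  6  7  8  9 10
At index 13 the value is 9.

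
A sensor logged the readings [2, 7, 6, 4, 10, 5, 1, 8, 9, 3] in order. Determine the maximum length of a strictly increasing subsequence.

Let dp[i] be the length of the longest such subsequence ending at index i:
i:      1  2  3  4  5  6  7  8  9 10
a[i]:   2  7  6  4 10  5  1  8  9  3
dp:     1  2  2  2  3  3  1  4  5  2
Maximum dp value is 5.

5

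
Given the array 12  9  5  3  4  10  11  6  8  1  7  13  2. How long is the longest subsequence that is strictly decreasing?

Negate each value so 'decreasing' becomes 'increasing', then run patience tails on the negated sequence:
-12 → extends → [-12]
-9 → extends → [-12, -9]
-5 → extends → [-12, -9, -5]
-3 → extends → [-12, -9, -5, -3]
-4 → replaces -3 → [-12, -9, -5, -4]
-10 → replaces -9 → [-12, -10, -5, -4]
-11 → replaces -10 → [-12, -11, -5, -4]
-6 → replaces -5 → [-12, -11, -6, -4]
-8 → replaces -6 → [-12, -11, -8, -4]
-1 → extends → [-12, -11, -8, -4, -1]
-7 → replaces -4 → [-12, -11, -8, -7, -1]
-13 → replaces -12 → [-13, -11, -8, -7, -1]
-2 → replaces -1 → [-13, -11, -8, -7, -2]
Five tails, so the longest strictly decreasing subsequence of the original has length 5.

5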